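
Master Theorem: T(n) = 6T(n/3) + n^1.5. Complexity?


a=6, b=3, c=1.5. log_3(6)=1.631 > c=1.5. Case 1: O(n^log_b(a)) = O(n^1.631)
Complexity: O(n^1.631)


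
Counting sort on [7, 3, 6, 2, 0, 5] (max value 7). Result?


Count array: [1, 0, 1, 1, 0, 1, 1, 1]
Reconstruct: [0, 2, 3, 5, 6, 7]


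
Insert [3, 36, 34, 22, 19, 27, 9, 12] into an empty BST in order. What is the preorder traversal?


Root = 3; build tree by BST insertion.
Preorder traversal: [3, 36, 34, 22, 19, 9, 12, 27]


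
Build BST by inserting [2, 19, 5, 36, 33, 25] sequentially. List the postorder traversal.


Root = 2; build tree by BST insertion.
Postorder traversal: [5, 25, 33, 36, 19, 2]


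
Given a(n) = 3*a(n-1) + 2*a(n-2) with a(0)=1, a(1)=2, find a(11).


Build bottom-up:
...a(9)=57284, a(10)=204020, a(11)=3*204020+2*57284=726628


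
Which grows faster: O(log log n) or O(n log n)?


double-logarithmic grows slower than linearithmic
O(log log n) is asymptotically smaller; O(n log n) grows faster


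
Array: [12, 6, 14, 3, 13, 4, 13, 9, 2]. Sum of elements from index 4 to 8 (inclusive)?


Prefix sums: [0, 12, 18, 32, 35, 48, 52, 65, 74, 76]
Sum[4..8] = prefix[9] - prefix[4] = 76 - 35 = 41


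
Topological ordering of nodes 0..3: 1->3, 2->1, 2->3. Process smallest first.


Kahn's algorithm, process smallest node first
Order: [0, 2, 1, 3]


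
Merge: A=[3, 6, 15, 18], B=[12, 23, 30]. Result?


Compare heads, take smaller each step.
Merged: [3, 6, 12, 15, 18, 23, 30]


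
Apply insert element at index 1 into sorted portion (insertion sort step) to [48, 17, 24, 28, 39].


After one pass: [17, 48, 24, 28, 39]


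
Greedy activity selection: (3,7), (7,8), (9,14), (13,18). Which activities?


Greedy: pick earliest-ending, then skip overlaps.
Selected (3 activities): [(3, 7), (7, 8), (9, 14)]


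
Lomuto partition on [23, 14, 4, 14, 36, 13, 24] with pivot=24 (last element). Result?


Elements <= 24 go left of pivot.
Result: [23, 14, 4, 14, 13, 24, 36], pivot at index 5


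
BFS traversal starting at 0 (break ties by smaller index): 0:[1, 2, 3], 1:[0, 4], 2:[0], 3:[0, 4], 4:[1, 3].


BFS queue: start with [0]
Visit order: [0, 1, 2, 3, 4]


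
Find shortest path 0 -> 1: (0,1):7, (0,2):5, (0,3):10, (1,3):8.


Dijkstra from 0:
Distances: {0: 0, 1: 7, 2: 5, 3: 10}
Shortest distance to 1 = 7, path = [0, 1]


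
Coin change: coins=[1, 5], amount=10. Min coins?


dp[0]=0; dp[i]=1+min(dp[i-c] for c in coins)
...dp[5]=1, dp[6]=2, dp[7]=3, dp[8]=4, dp[9]=5, dp[10]=2
Minimum coins for 10 = 2


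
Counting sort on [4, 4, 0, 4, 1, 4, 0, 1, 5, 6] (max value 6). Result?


Count array: [2, 2, 0, 0, 4, 1, 1]
Reconstruct: [0, 0, 1, 1, 4, 4, 4, 4, 5, 6]


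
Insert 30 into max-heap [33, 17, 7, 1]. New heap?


Append 30: [33, 17, 7, 1, 30]
Bubble up: swap idx 4(30) with idx 1(17)
Result: [33, 30, 7, 1, 17]


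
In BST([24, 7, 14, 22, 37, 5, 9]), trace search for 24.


BST root = 24
Search for 24: compare at each node
Path: [24]


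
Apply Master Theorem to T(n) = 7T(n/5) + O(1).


a=7, b=5, c=0. log_5(7)=1.209 > c=0. Case 1: O(n^log_b(a)) = O(n^1.209)
Complexity: O(n^1.209)


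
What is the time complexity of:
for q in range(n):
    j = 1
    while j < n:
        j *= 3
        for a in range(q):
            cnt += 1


Per nesting level: O(n) * O(log n) * O(n) [triangular over q] = O(n^2 log n)
Complexity: O(n^2 log n)


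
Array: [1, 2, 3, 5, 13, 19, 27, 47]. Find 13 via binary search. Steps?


Search for 13:
[0,7] mid=3 arr[3]=5
[4,7] mid=5 arr[5]=19
[4,4] mid=4 arr[4]=13
Total: 3 comparisons


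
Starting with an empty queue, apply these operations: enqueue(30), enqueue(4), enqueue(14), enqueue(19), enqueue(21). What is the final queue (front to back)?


enqueue(30) -> [30]
enqueue(4) -> [30, 4]
enqueue(14) -> [30, 4, 14]
enqueue(19) -> [30, 4, 14, 19]
enqueue(21) -> [30, 4, 14, 19, 21]
Final queue (front to back): [30, 4, 14, 19, 21]


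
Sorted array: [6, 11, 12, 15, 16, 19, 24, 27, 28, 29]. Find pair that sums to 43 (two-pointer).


Two pointers: lo=0, hi=9
Found pair: (15, 28) summing to 43


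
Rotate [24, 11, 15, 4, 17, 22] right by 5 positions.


Right rotate by 5: [11, 15, 4, 17, 22, 24]


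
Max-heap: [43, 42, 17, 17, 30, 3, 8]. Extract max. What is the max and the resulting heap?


Max = 43
Replace root with last, heapify down
Resulting heap: [42, 30, 17, 17, 8, 3]


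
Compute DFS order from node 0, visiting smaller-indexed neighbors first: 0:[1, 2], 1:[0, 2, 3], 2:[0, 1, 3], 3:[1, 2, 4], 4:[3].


DFS stack-based: start with [0]
Visit order: [0, 1, 2, 3, 4]


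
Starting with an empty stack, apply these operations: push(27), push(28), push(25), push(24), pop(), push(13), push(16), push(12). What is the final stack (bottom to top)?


push(27) -> [27]
push(28) -> [27, 28]
push(25) -> [27, 28, 25]
push(24) -> [27, 28, 25, 24]
pop() returns 24 -> [27, 28, 25]
push(13) -> [27, 28, 25, 13]
push(16) -> [27, 28, 25, 13, 16]
push(12) -> [27, 28, 25, 13, 16, 12]
Final stack (bottom to top): [27, 28, 25, 13, 16, 12]


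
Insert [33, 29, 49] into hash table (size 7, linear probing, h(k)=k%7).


Insertions: 33->slot 5; 29->slot 1; 49->slot 0
Table: [49, 29, None, None, None, 33, None]


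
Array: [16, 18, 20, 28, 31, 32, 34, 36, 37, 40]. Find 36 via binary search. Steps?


Search for 36:
[0,9] mid=4 arr[4]=31
[5,9] mid=7 arr[7]=36
Total: 2 comparisons


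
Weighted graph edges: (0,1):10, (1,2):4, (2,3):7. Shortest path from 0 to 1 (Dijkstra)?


Dijkstra from 0:
Distances: {0: 0, 1: 10, 2: 14, 3: 21}
Shortest distance to 1 = 10, path = [0, 1]


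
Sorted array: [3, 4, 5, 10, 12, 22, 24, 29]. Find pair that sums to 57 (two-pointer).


Two pointers: lo=0, hi=7
No pair sums to 57


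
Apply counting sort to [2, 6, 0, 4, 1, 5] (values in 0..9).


Count array: [1, 1, 1, 0, 1, 1, 1, 0, 0, 0]
Reconstruct: [0, 1, 2, 4, 5, 6]


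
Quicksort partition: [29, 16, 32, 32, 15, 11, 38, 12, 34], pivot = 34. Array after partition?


Elements <= 34 go left of pivot.
Result: [29, 16, 32, 32, 15, 11, 12, 34, 38], pivot at index 7


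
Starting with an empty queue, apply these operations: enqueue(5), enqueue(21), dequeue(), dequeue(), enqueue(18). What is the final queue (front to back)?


enqueue(5) -> [5]
enqueue(21) -> [5, 21]
dequeue() returns 5 -> [21]
dequeue() returns 21 -> []
enqueue(18) -> [18]
Final queue (front to back): [18]


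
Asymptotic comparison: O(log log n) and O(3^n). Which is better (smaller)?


double-logarithmic grows slower than exponential (base 3)
O(log log n) is asymptotically smaller; O(3^n) grows faster


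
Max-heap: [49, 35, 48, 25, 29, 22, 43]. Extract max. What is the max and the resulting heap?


Max = 49
Replace root with last, heapify down
Resulting heap: [48, 35, 43, 25, 29, 22]


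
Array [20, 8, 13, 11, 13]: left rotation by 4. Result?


Left rotate by 4: [13, 20, 8, 13, 11]


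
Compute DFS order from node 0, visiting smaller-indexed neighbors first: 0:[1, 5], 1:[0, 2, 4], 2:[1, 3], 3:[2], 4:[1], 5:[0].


DFS stack-based: start with [0]
Visit order: [0, 1, 2, 3, 4, 5]


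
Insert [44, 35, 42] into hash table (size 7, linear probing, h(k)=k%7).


Insertions: 44->slot 2; 35->slot 0; 42->slot 1
Table: [35, 42, 44, None, None, None, None]


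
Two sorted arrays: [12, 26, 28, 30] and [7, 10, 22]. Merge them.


Compare heads, take smaller each step.
Merged: [7, 10, 12, 22, 26, 28, 30]


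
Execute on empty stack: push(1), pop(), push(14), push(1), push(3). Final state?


push(1) -> [1]
pop() returns 1 -> []
push(14) -> [14]
push(1) -> [14, 1]
push(3) -> [14, 1, 3]
Final stack (bottom to top): [14, 1, 3]


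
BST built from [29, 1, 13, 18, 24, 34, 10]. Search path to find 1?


BST root = 29
Search for 1: compare at each node
Path: [29, 1]


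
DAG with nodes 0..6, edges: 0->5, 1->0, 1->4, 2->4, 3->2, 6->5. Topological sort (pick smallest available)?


Kahn's algorithm, process smallest node first
Order: [1, 0, 3, 2, 4, 6, 5]


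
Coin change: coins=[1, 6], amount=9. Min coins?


dp[0]=0; dp[i]=1+min(dp[i-c] for c in coins)
...dp[4]=4, dp[5]=5, dp[6]=1, dp[7]=2, dp[8]=3, dp[9]=4
Minimum coins for 9 = 4


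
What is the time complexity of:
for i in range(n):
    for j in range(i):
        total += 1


Per nesting level: O(n) * O(n) [triangular over i] = O(n^2)
Complexity: O(n^2)


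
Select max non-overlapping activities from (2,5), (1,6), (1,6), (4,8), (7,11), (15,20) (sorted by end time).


Greedy: pick earliest-ending, then skip overlaps.
Selected (3 activities): [(2, 5), (7, 11), (15, 20)]


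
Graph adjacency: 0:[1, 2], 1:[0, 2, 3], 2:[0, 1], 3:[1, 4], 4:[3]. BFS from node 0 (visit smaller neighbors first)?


BFS queue: start with [0]
Visit order: [0, 1, 2, 3, 4]


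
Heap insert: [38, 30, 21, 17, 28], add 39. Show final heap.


Append 39: [38, 30, 21, 17, 28, 39]
Bubble up: swap idx 5(39) with idx 2(21); swap idx 2(39) with idx 0(38)
Result: [39, 30, 38, 17, 28, 21]


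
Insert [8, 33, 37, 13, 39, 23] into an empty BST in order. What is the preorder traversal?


Root = 8; build tree by BST insertion.
Preorder traversal: [8, 33, 13, 23, 37, 39]


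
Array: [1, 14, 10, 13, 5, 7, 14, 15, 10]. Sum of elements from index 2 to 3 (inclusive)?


Prefix sums: [0, 1, 15, 25, 38, 43, 50, 64, 79, 89]
Sum[2..3] = prefix[4] - prefix[2] = 38 - 15 = 23


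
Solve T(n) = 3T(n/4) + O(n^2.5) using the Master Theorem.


a=3, b=4, c=2.5. log_4(3)=0.792 < c=2.5. Case 3: O(n^c) = O(n^2.500)
Complexity: O(n^2.500)


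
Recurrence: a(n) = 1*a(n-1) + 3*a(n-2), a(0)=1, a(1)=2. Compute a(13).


Build bottom-up:
...a(11)=8843, a(12)=20369, a(13)=1*20369+3*8843=46898


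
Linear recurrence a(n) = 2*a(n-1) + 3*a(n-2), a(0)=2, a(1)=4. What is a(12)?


Build bottom-up:
...a(10)=88574, a(11)=265720, a(12)=2*265720+3*88574=797162


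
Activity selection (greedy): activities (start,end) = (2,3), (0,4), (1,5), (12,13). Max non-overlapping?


Greedy: pick earliest-ending, then skip overlaps.
Selected (2 activities): [(2, 3), (12, 13)]


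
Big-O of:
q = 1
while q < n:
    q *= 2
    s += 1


Per nesting level: O(log n) = O(log n)
Complexity: O(log n)


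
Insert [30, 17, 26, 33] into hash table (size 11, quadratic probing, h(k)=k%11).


Insertions: 30->slot 8; 17->slot 6; 26->slot 4; 33->slot 0
Table: [33, None, None, None, 26, None, 17, None, 30, None, None]


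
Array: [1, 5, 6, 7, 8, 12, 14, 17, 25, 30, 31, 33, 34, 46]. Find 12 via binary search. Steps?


Search for 12:
[0,13] mid=6 arr[6]=14
[0,5] mid=2 arr[2]=6
[3,5] mid=4 arr[4]=8
[5,5] mid=5 arr[5]=12
Total: 4 comparisons


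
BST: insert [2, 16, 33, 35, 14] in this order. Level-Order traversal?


Root = 2; build tree by BST insertion.
Level-Order traversal: [2, 16, 14, 33, 35]


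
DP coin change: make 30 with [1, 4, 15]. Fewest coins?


dp[0]=0; dp[i]=1+min(dp[i-c] for c in coins)
...dp[25]=5, dp[26]=6, dp[27]=4, dp[28]=5, dp[29]=6, dp[30]=2
Minimum coins for 30 = 2


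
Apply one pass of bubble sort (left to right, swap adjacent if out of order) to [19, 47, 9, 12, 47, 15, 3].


After one pass: [19, 9, 12, 47, 15, 3, 47]


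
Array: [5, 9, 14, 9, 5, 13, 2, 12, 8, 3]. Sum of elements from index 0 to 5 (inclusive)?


Prefix sums: [0, 5, 14, 28, 37, 42, 55, 57, 69, 77, 80]
Sum[0..5] = prefix[6] - prefix[0] = 55 - 0 = 55


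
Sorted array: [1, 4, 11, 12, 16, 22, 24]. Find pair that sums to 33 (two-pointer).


Two pointers: lo=0, hi=6
Found pair: (11, 22) summing to 33


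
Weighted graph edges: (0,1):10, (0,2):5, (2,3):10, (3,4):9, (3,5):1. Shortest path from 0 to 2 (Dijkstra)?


Dijkstra from 0:
Distances: {0: 0, 1: 10, 2: 5, 3: 15, 4: 24, 5: 16}
Shortest distance to 2 = 5, path = [0, 2]


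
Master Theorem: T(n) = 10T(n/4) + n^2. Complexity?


a=10, b=4, c=2. log_4(10)=1.661 < c=2. Case 3: O(n^c) = O(n^2)
Complexity: O(n^2)


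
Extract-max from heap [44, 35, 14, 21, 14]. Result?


Max = 44
Replace root with last, heapify down
Resulting heap: [35, 21, 14, 14]


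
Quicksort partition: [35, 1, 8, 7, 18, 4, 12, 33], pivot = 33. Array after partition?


Elements <= 33 go left of pivot.
Result: [1, 8, 7, 18, 4, 12, 33, 35], pivot at index 6


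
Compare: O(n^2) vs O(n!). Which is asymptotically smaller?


quadratic grows slower than factorial
O(n^2) is asymptotically smaller; O(n!) grows faster


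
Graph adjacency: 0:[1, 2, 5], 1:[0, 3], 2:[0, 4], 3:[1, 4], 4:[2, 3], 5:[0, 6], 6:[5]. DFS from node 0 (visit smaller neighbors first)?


DFS stack-based: start with [0]
Visit order: [0, 1, 3, 4, 2, 5, 6]


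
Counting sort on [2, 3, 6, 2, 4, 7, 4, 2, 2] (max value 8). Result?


Count array: [0, 0, 4, 1, 2, 0, 1, 1, 0]
Reconstruct: [2, 2, 2, 2, 3, 4, 4, 6, 7]


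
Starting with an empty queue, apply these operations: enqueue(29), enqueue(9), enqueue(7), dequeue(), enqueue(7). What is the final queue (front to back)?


enqueue(29) -> [29]
enqueue(9) -> [29, 9]
enqueue(7) -> [29, 9, 7]
dequeue() returns 29 -> [9, 7]
enqueue(7) -> [9, 7, 7]
Final queue (front to back): [9, 7, 7]


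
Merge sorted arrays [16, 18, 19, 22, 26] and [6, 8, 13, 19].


Compare heads, take smaller each step.
Merged: [6, 8, 13, 16, 18, 19, 19, 22, 26]


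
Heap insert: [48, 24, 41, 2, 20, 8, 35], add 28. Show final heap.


Append 28: [48, 24, 41, 2, 20, 8, 35, 28]
Bubble up: swap idx 7(28) with idx 3(2); swap idx 3(28) with idx 1(24)
Result: [48, 28, 41, 24, 20, 8, 35, 2]


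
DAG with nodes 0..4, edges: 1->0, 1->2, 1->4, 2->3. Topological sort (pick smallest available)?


Kahn's algorithm, process smallest node first
Order: [1, 0, 2, 3, 4]


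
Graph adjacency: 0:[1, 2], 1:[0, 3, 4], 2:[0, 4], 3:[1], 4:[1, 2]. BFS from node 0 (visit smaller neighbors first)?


BFS queue: start with [0]
Visit order: [0, 1, 2, 3, 4]


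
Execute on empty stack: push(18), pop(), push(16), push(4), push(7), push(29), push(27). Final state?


push(18) -> [18]
pop() returns 18 -> []
push(16) -> [16]
push(4) -> [16, 4]
push(7) -> [16, 4, 7]
push(29) -> [16, 4, 7, 29]
push(27) -> [16, 4, 7, 29, 27]
Final stack (bottom to top): [16, 4, 7, 29, 27]


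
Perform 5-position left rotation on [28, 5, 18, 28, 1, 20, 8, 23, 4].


Left rotate by 5: [20, 8, 23, 4, 28, 5, 18, 28, 1]


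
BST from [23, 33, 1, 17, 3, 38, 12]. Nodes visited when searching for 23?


BST root = 23
Search for 23: compare at each node
Path: [23]


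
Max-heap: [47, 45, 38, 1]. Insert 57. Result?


Append 57: [47, 45, 38, 1, 57]
Bubble up: swap idx 4(57) with idx 1(45); swap idx 1(57) with idx 0(47)
Result: [57, 47, 38, 1, 45]


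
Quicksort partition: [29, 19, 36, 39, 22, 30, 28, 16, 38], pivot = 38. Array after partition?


Elements <= 38 go left of pivot.
Result: [29, 19, 36, 22, 30, 28, 16, 38, 39], pivot at index 7


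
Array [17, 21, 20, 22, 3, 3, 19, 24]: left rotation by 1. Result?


Left rotate by 1: [21, 20, 22, 3, 3, 19, 24, 17]


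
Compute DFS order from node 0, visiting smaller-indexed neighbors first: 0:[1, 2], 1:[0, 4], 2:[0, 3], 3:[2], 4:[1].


DFS stack-based: start with [0]
Visit order: [0, 1, 4, 2, 3]


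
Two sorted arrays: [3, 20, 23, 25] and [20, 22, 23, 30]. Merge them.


Compare heads, take smaller each step.
Merged: [3, 20, 20, 22, 23, 23, 25, 30]


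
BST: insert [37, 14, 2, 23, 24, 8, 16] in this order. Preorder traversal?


Root = 37; build tree by BST insertion.
Preorder traversal: [37, 14, 2, 8, 23, 16, 24]


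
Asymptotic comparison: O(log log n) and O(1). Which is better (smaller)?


constant grows slower than double-logarithmic
O(1) is asymptotically smaller; O(log log n) grows faster


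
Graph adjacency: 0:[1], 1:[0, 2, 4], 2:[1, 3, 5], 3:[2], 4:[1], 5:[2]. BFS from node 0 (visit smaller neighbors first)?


BFS queue: start with [0]
Visit order: [0, 1, 2, 4, 3, 5]


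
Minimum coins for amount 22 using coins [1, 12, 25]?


dp[0]=0; dp[i]=1+min(dp[i-c] for c in coins)
...dp[17]=6, dp[18]=7, dp[19]=8, dp[20]=9, dp[21]=10, dp[22]=11
Minimum coins for 22 = 11


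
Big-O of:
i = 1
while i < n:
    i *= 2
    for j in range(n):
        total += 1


Per nesting level: O(log n) * O(n) = O(n log n)
Complexity: O(n log n)


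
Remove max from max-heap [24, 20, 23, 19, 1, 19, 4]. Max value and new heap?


Max = 24
Replace root with last, heapify down
Resulting heap: [23, 20, 19, 19, 1, 4]


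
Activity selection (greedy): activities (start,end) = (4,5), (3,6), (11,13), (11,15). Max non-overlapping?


Greedy: pick earliest-ending, then skip overlaps.
Selected (2 activities): [(4, 5), (11, 13)]


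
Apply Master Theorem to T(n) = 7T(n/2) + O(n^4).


a=7, b=2, c=4. log_2(7)=2.807 < c=4. Case 3: O(n^c) = O(n^4)
Complexity: O(n^4)


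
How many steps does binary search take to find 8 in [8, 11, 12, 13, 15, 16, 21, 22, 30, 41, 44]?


Search for 8:
[0,10] mid=5 arr[5]=16
[0,4] mid=2 arr[2]=12
[0,1] mid=0 arr[0]=8
Total: 3 comparisons


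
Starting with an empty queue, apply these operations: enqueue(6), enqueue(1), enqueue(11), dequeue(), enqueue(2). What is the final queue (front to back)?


enqueue(6) -> [6]
enqueue(1) -> [6, 1]
enqueue(11) -> [6, 1, 11]
dequeue() returns 6 -> [1, 11]
enqueue(2) -> [1, 11, 2]
Final queue (front to back): [1, 11, 2]


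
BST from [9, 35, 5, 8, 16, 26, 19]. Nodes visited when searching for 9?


BST root = 9
Search for 9: compare at each node
Path: [9]


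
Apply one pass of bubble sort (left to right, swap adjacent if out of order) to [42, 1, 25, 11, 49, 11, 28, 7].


After one pass: [1, 25, 11, 42, 11, 28, 7, 49]


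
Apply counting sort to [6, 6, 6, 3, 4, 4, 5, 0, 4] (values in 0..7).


Count array: [1, 0, 0, 1, 3, 1, 3, 0]
Reconstruct: [0, 3, 4, 4, 4, 5, 6, 6, 6]


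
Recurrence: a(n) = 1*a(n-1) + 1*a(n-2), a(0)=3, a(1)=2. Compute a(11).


Build bottom-up:
...a(9)=131, a(10)=212, a(11)=1*212+1*131=343


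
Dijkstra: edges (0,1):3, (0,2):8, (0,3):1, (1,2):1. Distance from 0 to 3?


Dijkstra from 0:
Distances: {0: 0, 1: 3, 2: 4, 3: 1}
Shortest distance to 3 = 1, path = [0, 3]


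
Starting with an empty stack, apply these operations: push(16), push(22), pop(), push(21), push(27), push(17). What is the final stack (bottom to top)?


push(16) -> [16]
push(22) -> [16, 22]
pop() returns 22 -> [16]
push(21) -> [16, 21]
push(27) -> [16, 21, 27]
push(17) -> [16, 21, 27, 17]
Final stack (bottom to top): [16, 21, 27, 17]


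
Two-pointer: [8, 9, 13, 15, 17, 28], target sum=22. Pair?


Two pointers: lo=0, hi=5
Found pair: (9, 13) summing to 22


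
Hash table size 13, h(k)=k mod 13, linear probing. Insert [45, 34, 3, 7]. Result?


Insertions: 45->slot 6; 34->slot 8; 3->slot 3; 7->slot 7
Table: [None, None, None, 3, None, None, 45, 7, 34, None, None, None, None]


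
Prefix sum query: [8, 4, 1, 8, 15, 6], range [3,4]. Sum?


Prefix sums: [0, 8, 12, 13, 21, 36, 42]
Sum[3..4] = prefix[5] - prefix[3] = 36 - 13 = 23


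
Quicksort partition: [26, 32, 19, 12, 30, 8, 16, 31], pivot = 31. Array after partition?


Elements <= 31 go left of pivot.
Result: [26, 19, 12, 30, 8, 16, 31, 32], pivot at index 6


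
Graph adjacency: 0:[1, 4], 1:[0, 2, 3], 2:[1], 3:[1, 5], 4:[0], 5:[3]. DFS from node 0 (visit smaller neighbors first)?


DFS stack-based: start with [0]
Visit order: [0, 1, 2, 3, 5, 4]


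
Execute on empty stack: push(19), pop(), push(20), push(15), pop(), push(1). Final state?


push(19) -> [19]
pop() returns 19 -> []
push(20) -> [20]
push(15) -> [20, 15]
pop() returns 15 -> [20]
push(1) -> [20, 1]
Final stack (bottom to top): [20, 1]


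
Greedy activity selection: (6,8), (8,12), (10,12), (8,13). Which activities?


Greedy: pick earliest-ending, then skip overlaps.
Selected (2 activities): [(6, 8), (8, 12)]


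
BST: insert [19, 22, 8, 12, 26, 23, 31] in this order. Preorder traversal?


Root = 19; build tree by BST insertion.
Preorder traversal: [19, 8, 12, 22, 26, 23, 31]


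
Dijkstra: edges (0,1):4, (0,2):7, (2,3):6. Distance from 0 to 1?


Dijkstra from 0:
Distances: {0: 0, 1: 4, 2: 7, 3: 13}
Shortest distance to 1 = 4, path = [0, 1]


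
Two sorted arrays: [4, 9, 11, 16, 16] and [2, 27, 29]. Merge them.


Compare heads, take smaller each step.
Merged: [2, 4, 9, 11, 16, 16, 27, 29]


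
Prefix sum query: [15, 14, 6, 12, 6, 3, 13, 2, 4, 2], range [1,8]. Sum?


Prefix sums: [0, 15, 29, 35, 47, 53, 56, 69, 71, 75, 77]
Sum[1..8] = prefix[9] - prefix[1] = 75 - 15 = 60


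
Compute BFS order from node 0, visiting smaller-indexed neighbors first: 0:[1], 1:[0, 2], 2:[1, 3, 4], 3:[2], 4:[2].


BFS queue: start with [0]
Visit order: [0, 1, 2, 3, 4]


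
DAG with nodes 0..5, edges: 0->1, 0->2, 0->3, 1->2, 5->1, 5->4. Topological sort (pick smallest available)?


Kahn's algorithm, process smallest node first
Order: [0, 3, 5, 1, 2, 4]


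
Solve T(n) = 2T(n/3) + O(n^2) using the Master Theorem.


a=2, b=3, c=2. log_3(2)=0.631 < c=2. Case 3: O(n^c) = O(n^2)
Complexity: O(n^2)


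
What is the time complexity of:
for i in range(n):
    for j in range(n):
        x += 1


Per nesting level: O(n) * O(n) = O(n^2)
Complexity: O(n^2)


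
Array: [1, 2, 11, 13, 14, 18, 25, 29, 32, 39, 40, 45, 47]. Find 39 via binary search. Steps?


Search for 39:
[0,12] mid=6 arr[6]=25
[7,12] mid=9 arr[9]=39
Total: 2 comparisons


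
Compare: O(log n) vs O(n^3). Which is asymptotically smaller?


logarithmic grows slower than cubic
O(log n) is asymptotically smaller; O(n^3) grows faster


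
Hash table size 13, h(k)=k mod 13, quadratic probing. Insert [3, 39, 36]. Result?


Insertions: 3->slot 3; 39->slot 0; 36->slot 10
Table: [39, None, None, 3, None, None, None, None, None, None, 36, None, None]


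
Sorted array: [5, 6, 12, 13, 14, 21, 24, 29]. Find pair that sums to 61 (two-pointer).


Two pointers: lo=0, hi=7
No pair sums to 61


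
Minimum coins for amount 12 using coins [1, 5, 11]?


dp[0]=0; dp[i]=1+min(dp[i-c] for c in coins)
...dp[7]=3, dp[8]=4, dp[9]=5, dp[10]=2, dp[11]=1, dp[12]=2
Minimum coins for 12 = 2


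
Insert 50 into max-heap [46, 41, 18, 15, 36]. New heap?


Append 50: [46, 41, 18, 15, 36, 50]
Bubble up: swap idx 5(50) with idx 2(18); swap idx 2(50) with idx 0(46)
Result: [50, 41, 46, 15, 36, 18]


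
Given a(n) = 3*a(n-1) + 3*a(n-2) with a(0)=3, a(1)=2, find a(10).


Build bottom-up:
...a(8)=40743, a(9)=154467, a(10)=3*154467+3*40743=585630


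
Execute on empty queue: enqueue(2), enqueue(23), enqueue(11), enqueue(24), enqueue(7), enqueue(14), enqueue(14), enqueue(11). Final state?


enqueue(2) -> [2]
enqueue(23) -> [2, 23]
enqueue(11) -> [2, 23, 11]
enqueue(24) -> [2, 23, 11, 24]
enqueue(7) -> [2, 23, 11, 24, 7]
enqueue(14) -> [2, 23, 11, 24, 7, 14]
enqueue(14) -> [2, 23, 11, 24, 7, 14, 14]
enqueue(11) -> [2, 23, 11, 24, 7, 14, 14, 11]
Final queue (front to back): [2, 23, 11, 24, 7, 14, 14, 11]


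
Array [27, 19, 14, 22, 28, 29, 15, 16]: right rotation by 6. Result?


Right rotate by 6: [14, 22, 28, 29, 15, 16, 27, 19]


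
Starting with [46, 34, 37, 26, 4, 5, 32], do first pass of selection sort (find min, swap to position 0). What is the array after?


After one pass: [4, 34, 37, 26, 46, 5, 32]


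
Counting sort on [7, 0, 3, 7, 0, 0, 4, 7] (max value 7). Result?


Count array: [3, 0, 0, 1, 1, 0, 0, 3]
Reconstruct: [0, 0, 0, 3, 4, 7, 7, 7]


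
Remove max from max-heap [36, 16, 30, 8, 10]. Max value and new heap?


Max = 36
Replace root with last, heapify down
Resulting heap: [30, 16, 10, 8]


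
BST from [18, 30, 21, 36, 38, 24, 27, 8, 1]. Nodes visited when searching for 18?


BST root = 18
Search for 18: compare at each node
Path: [18]


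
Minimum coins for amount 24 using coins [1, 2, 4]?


dp[0]=0; dp[i]=1+min(dp[i-c] for c in coins)
...dp[19]=6, dp[20]=5, dp[21]=6, dp[22]=6, dp[23]=7, dp[24]=6
Minimum coins for 24 = 6


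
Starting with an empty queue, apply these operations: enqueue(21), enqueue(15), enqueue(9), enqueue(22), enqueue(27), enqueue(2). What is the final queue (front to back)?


enqueue(21) -> [21]
enqueue(15) -> [21, 15]
enqueue(9) -> [21, 15, 9]
enqueue(22) -> [21, 15, 9, 22]
enqueue(27) -> [21, 15, 9, 22, 27]
enqueue(2) -> [21, 15, 9, 22, 27, 2]
Final queue (front to back): [21, 15, 9, 22, 27, 2]


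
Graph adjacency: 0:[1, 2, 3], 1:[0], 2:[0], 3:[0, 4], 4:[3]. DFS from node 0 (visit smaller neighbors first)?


DFS stack-based: start with [0]
Visit order: [0, 1, 2, 3, 4]


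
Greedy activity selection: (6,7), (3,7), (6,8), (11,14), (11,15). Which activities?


Greedy: pick earliest-ending, then skip overlaps.
Selected (2 activities): [(6, 7), (11, 14)]


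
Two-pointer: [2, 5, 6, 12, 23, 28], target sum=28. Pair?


Two pointers: lo=0, hi=5
Found pair: (5, 23) summing to 28


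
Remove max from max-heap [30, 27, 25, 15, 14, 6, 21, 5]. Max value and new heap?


Max = 30
Replace root with last, heapify down
Resulting heap: [27, 15, 25, 5, 14, 6, 21]


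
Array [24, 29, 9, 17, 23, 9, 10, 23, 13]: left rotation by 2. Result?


Left rotate by 2: [9, 17, 23, 9, 10, 23, 13, 24, 29]


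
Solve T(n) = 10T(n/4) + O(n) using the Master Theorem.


a=10, b=4, c=1. log_4(10)=1.661 > c=1. Case 1: O(n^log_b(a)) = O(n^1.661)
Complexity: O(n^1.661)


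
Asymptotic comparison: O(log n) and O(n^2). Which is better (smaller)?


logarithmic grows slower than quadratic
O(log n) is asymptotically smaller; O(n^2) grows faster


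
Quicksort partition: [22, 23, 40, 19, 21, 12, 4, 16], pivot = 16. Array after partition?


Elements <= 16 go left of pivot.
Result: [12, 4, 16, 19, 21, 22, 23, 40], pivot at index 2


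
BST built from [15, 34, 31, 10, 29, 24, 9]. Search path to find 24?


BST root = 15
Search for 24: compare at each node
Path: [15, 34, 31, 29, 24]


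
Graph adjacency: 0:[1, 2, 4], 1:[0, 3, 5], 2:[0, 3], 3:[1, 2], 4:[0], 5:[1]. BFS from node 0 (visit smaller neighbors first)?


BFS queue: start with [0]
Visit order: [0, 1, 2, 4, 3, 5]


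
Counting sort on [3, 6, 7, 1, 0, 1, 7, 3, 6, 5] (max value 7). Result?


Count array: [1, 2, 0, 2, 0, 1, 2, 2]
Reconstruct: [0, 1, 1, 3, 3, 5, 6, 6, 7, 7]


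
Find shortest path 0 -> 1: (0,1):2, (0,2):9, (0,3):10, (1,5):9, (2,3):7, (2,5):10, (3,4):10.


Dijkstra from 0:
Distances: {0: 0, 1: 2, 2: 9, 3: 10, 4: 20, 5: 11}
Shortest distance to 1 = 2, path = [0, 1]


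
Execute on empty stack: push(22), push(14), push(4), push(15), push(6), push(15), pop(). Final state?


push(22) -> [22]
push(14) -> [22, 14]
push(4) -> [22, 14, 4]
push(15) -> [22, 14, 4, 15]
push(6) -> [22, 14, 4, 15, 6]
push(15) -> [22, 14, 4, 15, 6, 15]
pop() returns 15 -> [22, 14, 4, 15, 6]
Final stack (bottom to top): [22, 14, 4, 15, 6]


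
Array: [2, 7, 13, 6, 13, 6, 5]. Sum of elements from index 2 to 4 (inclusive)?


Prefix sums: [0, 2, 9, 22, 28, 41, 47, 52]
Sum[2..4] = prefix[5] - prefix[2] = 41 - 9 = 32


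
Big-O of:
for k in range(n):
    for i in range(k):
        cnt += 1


Per nesting level: O(n) * O(n) [triangular over k] = O(n^2)
Complexity: O(n^2)


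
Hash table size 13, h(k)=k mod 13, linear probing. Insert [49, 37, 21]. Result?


Insertions: 49->slot 10; 37->slot 11; 21->slot 8
Table: [None, None, None, None, None, None, None, None, 21, None, 49, 37, None]


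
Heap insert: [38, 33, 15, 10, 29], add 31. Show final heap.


Append 31: [38, 33, 15, 10, 29, 31]
Bubble up: swap idx 5(31) with idx 2(15)
Result: [38, 33, 31, 10, 29, 15]


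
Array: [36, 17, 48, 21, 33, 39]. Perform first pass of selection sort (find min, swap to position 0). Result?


After one pass: [17, 36, 48, 21, 33, 39]


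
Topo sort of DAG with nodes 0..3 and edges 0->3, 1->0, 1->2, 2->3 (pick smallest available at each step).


Kahn's algorithm, process smallest node first
Order: [1, 0, 2, 3]


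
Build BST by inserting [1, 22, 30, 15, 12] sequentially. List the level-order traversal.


Root = 1; build tree by BST insertion.
Level-Order traversal: [1, 22, 15, 30, 12]


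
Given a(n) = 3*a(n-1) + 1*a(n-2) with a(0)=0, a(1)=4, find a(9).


Build bottom-up:
...a(7)=4756, a(8)=15708, a(9)=3*15708+1*4756=51880


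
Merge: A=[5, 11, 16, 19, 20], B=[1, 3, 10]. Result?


Compare heads, take smaller each step.
Merged: [1, 3, 5, 10, 11, 16, 19, 20]


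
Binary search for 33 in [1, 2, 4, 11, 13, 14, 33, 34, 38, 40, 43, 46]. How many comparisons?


Search for 33:
[0,11] mid=5 arr[5]=14
[6,11] mid=8 arr[8]=38
[6,7] mid=6 arr[6]=33
Total: 3 comparisons


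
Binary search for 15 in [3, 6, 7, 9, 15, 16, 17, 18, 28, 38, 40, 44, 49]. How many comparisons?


Search for 15:
[0,12] mid=6 arr[6]=17
[0,5] mid=2 arr[2]=7
[3,5] mid=4 arr[4]=15
Total: 3 comparisons


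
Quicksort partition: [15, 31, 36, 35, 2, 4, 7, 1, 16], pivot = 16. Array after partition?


Elements <= 16 go left of pivot.
Result: [15, 2, 4, 7, 1, 16, 35, 31, 36], pivot at index 5


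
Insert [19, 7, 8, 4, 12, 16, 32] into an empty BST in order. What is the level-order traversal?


Root = 19; build tree by BST insertion.
Level-Order traversal: [19, 7, 32, 4, 8, 12, 16]


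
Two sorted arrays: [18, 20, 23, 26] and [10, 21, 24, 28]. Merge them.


Compare heads, take smaller each step.
Merged: [10, 18, 20, 21, 23, 24, 26, 28]


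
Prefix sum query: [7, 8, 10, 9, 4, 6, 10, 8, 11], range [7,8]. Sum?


Prefix sums: [0, 7, 15, 25, 34, 38, 44, 54, 62, 73]
Sum[7..8] = prefix[9] - prefix[7] = 73 - 54 = 19


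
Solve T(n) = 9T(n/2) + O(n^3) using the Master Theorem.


a=9, b=2, c=3. log_2(9)=3.170 > c=3. Case 1: O(n^log_b(a)) = O(n^3.170)
Complexity: O(n^3.170)


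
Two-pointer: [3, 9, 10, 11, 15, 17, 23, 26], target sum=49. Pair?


Two pointers: lo=0, hi=7
Found pair: (23, 26) summing to 49


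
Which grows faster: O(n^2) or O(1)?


constant grows slower than quadratic
O(1) is asymptotically smaller; O(n^2) grows faster


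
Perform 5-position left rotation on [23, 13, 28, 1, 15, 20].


Left rotate by 5: [20, 23, 13, 28, 1, 15]


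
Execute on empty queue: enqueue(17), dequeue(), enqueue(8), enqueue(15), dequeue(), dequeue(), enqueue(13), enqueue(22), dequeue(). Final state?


enqueue(17) -> [17]
dequeue() returns 17 -> []
enqueue(8) -> [8]
enqueue(15) -> [8, 15]
dequeue() returns 8 -> [15]
dequeue() returns 15 -> []
enqueue(13) -> [13]
enqueue(22) -> [13, 22]
dequeue() returns 13 -> [22]
Final queue (front to back): [22]


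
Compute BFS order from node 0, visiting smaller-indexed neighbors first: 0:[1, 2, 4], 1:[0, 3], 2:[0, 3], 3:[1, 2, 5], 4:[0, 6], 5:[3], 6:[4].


BFS queue: start with [0]
Visit order: [0, 1, 2, 4, 3, 6, 5]


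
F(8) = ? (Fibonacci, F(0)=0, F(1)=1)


F(n)=F(n-1)+F(n-2)
...F(6)=8, F(7)=13, F(8)=21


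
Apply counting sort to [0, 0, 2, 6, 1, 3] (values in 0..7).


Count array: [2, 1, 1, 1, 0, 0, 1, 0]
Reconstruct: [0, 0, 1, 2, 3, 6]


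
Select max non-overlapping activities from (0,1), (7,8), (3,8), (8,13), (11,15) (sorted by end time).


Greedy: pick earliest-ending, then skip overlaps.
Selected (3 activities): [(0, 1), (7, 8), (8, 13)]


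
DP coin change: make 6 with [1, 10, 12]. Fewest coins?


dp[0]=0; dp[i]=1+min(dp[i-c] for c in coins)
...dp[1]=1, dp[2]=2, dp[3]=3, dp[4]=4, dp[5]=5, dp[6]=6
Minimum coins for 6 = 6


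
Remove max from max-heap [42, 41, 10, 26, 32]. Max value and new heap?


Max = 42
Replace root with last, heapify down
Resulting heap: [41, 32, 10, 26]


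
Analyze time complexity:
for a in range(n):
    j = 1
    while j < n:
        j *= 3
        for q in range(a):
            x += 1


Per nesting level: O(n) * O(log n) * O(n) [triangular over a] = O(n^2 log n)
Complexity: O(n^2 log n)


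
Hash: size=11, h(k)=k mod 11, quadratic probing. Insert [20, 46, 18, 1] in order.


Insertions: 20->slot 9; 46->slot 2; 18->slot 7; 1->slot 1
Table: [None, 1, 46, None, None, None, None, 18, None, 20, None]


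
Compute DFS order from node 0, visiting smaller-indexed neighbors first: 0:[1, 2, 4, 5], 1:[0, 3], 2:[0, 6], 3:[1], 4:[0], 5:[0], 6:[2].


DFS stack-based: start with [0]
Visit order: [0, 1, 3, 2, 6, 4, 5]


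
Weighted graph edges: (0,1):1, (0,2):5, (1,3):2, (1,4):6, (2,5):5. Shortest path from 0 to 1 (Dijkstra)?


Dijkstra from 0:
Distances: {0: 0, 1: 1, 2: 5, 3: 3, 4: 7, 5: 10}
Shortest distance to 1 = 1, path = [0, 1]


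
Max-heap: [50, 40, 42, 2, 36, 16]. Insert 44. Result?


Append 44: [50, 40, 42, 2, 36, 16, 44]
Bubble up: swap idx 6(44) with idx 2(42)
Result: [50, 40, 44, 2, 36, 16, 42]


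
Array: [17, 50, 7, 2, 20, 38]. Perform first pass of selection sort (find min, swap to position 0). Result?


After one pass: [2, 50, 7, 17, 20, 38]


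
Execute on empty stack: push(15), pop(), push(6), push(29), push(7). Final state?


push(15) -> [15]
pop() returns 15 -> []
push(6) -> [6]
push(29) -> [6, 29]
push(7) -> [6, 29, 7]
Final stack (bottom to top): [6, 29, 7]


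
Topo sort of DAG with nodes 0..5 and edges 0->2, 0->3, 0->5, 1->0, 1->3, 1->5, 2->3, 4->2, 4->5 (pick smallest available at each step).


Kahn's algorithm, process smallest node first
Order: [1, 0, 4, 2, 3, 5]


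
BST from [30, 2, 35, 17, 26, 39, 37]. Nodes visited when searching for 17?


BST root = 30
Search for 17: compare at each node
Path: [30, 2, 17]


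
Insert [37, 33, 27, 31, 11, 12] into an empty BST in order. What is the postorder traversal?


Root = 37; build tree by BST insertion.
Postorder traversal: [12, 11, 31, 27, 33, 37]


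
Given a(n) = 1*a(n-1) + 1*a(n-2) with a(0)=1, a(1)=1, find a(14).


Build bottom-up:
...a(12)=233, a(13)=377, a(14)=1*377+1*233=610


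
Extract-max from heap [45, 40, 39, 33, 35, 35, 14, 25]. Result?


Max = 45
Replace root with last, heapify down
Resulting heap: [40, 35, 39, 33, 25, 35, 14]


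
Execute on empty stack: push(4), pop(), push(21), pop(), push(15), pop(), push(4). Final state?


push(4) -> [4]
pop() returns 4 -> []
push(21) -> [21]
pop() returns 21 -> []
push(15) -> [15]
pop() returns 15 -> []
push(4) -> [4]
Final stack (bottom to top): [4]


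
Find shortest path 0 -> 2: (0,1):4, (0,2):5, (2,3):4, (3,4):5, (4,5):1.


Dijkstra from 0:
Distances: {0: 0, 1: 4, 2: 5, 3: 9, 4: 14, 5: 15}
Shortest distance to 2 = 5, path = [0, 2]


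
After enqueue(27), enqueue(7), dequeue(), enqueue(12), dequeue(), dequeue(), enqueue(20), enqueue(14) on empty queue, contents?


enqueue(27) -> [27]
enqueue(7) -> [27, 7]
dequeue() returns 27 -> [7]
enqueue(12) -> [7, 12]
dequeue() returns 7 -> [12]
dequeue() returns 12 -> []
enqueue(20) -> [20]
enqueue(14) -> [20, 14]
Final queue (front to back): [20, 14]


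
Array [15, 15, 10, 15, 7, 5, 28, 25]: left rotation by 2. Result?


Left rotate by 2: [10, 15, 7, 5, 28, 25, 15, 15]


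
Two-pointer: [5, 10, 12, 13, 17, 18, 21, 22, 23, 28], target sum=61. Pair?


Two pointers: lo=0, hi=9
No pair sums to 61


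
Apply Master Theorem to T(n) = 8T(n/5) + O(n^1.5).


a=8, b=5, c=1.5. log_5(8)=1.292 < c=1.5. Case 3: O(n^c) = O(n^1.500)
Complexity: O(n^1.500)


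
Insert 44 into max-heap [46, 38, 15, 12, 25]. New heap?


Append 44: [46, 38, 15, 12, 25, 44]
Bubble up: swap idx 5(44) with idx 2(15)
Result: [46, 38, 44, 12, 25, 15]


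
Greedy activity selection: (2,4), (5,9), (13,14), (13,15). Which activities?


Greedy: pick earliest-ending, then skip overlaps.
Selected (3 activities): [(2, 4), (5, 9), (13, 14)]


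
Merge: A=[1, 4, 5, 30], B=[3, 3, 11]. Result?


Compare heads, take smaller each step.
Merged: [1, 3, 3, 4, 5, 11, 30]


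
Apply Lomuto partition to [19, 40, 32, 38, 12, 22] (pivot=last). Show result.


Elements <= 22 go left of pivot.
Result: [19, 12, 22, 38, 40, 32], pivot at index 2


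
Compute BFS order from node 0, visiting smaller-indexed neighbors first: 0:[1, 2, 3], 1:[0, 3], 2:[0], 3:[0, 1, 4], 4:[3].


BFS queue: start with [0]
Visit order: [0, 1, 2, 3, 4]


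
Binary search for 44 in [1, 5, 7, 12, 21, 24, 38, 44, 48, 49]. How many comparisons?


Search for 44:
[0,9] mid=4 arr[4]=21
[5,9] mid=7 arr[7]=44
Total: 2 comparisons


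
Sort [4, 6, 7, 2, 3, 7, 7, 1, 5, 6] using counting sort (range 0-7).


Count array: [0, 1, 1, 1, 1, 1, 2, 3]
Reconstruct: [1, 2, 3, 4, 5, 6, 6, 7, 7, 7]


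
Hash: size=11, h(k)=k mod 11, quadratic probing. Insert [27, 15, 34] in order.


Insertions: 27->slot 5; 15->slot 4; 34->slot 1
Table: [None, 34, None, None, 15, 27, None, None, None, None, None]


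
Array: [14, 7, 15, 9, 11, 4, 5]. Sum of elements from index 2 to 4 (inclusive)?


Prefix sums: [0, 14, 21, 36, 45, 56, 60, 65]
Sum[2..4] = prefix[5] - prefix[2] = 56 - 21 = 35


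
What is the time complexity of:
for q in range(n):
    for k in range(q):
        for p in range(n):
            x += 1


Per nesting level: O(n) * O(n) [triangular over q] * O(n) = O(n^3)
Complexity: O(n^3)


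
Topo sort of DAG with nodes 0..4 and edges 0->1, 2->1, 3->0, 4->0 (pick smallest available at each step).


Kahn's algorithm, process smallest node first
Order: [2, 3, 4, 0, 1]


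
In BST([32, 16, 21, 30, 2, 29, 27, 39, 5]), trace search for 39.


BST root = 32
Search for 39: compare at each node
Path: [32, 39]


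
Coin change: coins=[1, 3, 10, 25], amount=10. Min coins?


dp[0]=0; dp[i]=1+min(dp[i-c] for c in coins)
...dp[5]=3, dp[6]=2, dp[7]=3, dp[8]=4, dp[9]=3, dp[10]=1
Minimum coins for 10 = 1


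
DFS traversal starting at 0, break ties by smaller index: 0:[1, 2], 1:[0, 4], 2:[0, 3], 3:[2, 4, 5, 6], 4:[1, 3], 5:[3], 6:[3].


DFS stack-based: start with [0]
Visit order: [0, 1, 4, 3, 2, 5, 6]


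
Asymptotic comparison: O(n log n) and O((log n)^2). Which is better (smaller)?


polylogarithmic grows slower than linearithmic
O((log n)^2) is asymptotically smaller; O(n log n) grows faster


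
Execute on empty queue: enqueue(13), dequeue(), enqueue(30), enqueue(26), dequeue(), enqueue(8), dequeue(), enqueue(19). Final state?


enqueue(13) -> [13]
dequeue() returns 13 -> []
enqueue(30) -> [30]
enqueue(26) -> [30, 26]
dequeue() returns 30 -> [26]
enqueue(8) -> [26, 8]
dequeue() returns 26 -> [8]
enqueue(19) -> [8, 19]
Final queue (front to back): [8, 19]


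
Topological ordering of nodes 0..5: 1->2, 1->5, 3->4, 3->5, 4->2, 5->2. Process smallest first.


Kahn's algorithm, process smallest node first
Order: [0, 1, 3, 4, 5, 2]


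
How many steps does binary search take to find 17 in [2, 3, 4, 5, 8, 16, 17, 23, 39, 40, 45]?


Search for 17:
[0,10] mid=5 arr[5]=16
[6,10] mid=8 arr[8]=39
[6,7] mid=6 arr[6]=17
Total: 3 comparisons


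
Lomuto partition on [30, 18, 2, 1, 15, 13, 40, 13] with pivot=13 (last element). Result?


Elements <= 13 go left of pivot.
Result: [2, 1, 13, 13, 15, 30, 40, 18], pivot at index 3


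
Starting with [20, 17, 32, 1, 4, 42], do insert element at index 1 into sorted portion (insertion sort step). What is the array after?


After one pass: [17, 20, 32, 1, 4, 42]


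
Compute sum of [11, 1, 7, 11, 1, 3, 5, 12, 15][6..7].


Prefix sums: [0, 11, 12, 19, 30, 31, 34, 39, 51, 66]
Sum[6..7] = prefix[8] - prefix[6] = 51 - 34 = 17


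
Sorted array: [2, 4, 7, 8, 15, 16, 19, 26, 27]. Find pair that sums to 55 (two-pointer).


Two pointers: lo=0, hi=8
No pair sums to 55


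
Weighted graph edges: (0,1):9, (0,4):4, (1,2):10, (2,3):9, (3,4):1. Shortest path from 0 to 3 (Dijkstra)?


Dijkstra from 0:
Distances: {0: 0, 1: 9, 2: 14, 3: 5, 4: 4}
Shortest distance to 3 = 5, path = [0, 4, 3]
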